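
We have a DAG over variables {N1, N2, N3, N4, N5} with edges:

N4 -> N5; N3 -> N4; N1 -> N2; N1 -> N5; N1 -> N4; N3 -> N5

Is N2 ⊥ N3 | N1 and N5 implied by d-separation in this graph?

4 paths connect N2 and N3; each must be blocked for d-separation to hold:
  1. N2 ← N1 → N4 ← N3 — N1:fork[blocks]; N4:collider[open] ⇒ blocked
  2. N2 ← N1 → N4 → N5 ← N3 — N1:fork[blocks]; N4:chain[open]; N5:collider[open] ⇒ blocked
  3. N2 ← N1 → N5 ← N3 — N1:fork[blocks]; N5:collider[open] ⇒ blocked
  4. N2 ← N1 → N5 ← N4 ← N3 — N1:fork[blocks]; N5:collider[open]; N4:chain[open] ⇒ blocked
Since every path is blocked, d-separation holds.

Yes — N2 and N3 are d-separated given {N1, N5}.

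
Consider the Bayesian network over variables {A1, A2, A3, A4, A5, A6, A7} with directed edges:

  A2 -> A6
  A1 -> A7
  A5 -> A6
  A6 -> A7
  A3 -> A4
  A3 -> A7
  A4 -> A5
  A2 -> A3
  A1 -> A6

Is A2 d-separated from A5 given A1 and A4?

Yes

6 paths connect A2 and A5; each must be blocked for d-separation to hold:
Path 1: A2 → A6 → A7 ← A3 → A4 → A5
  A7 is a collider here and neither A7 nor any of its descendants is conditioned on, so the collider stays closed — the path is blocked at A7.
Path 2: A2 → A6 ← A5
  A6 is a collider here and neither A6 nor any of its descendants is conditioned on, so the collider stays closed — the path is blocked at A6.
Path 3: A2 → A6 ← A1 → A7 ← A3 → A4 → A5
  A6 is a collider here and neither A6 nor any of its descendants is conditioned on, so the collider stays closed — the path is blocked at A6.
Path 4: A2 → A3 → A7 ← A1 → A6 ← A5
  A7 is a collider here and neither A7 nor any of its descendants is conditioned on, so the collider stays closed — the path is blocked at A7.
Path 5: A2 → A3 → A7 ← A6 ← A5
  A7 is a collider here and neither A7 nor any of its descendants is conditioned on, so the collider stays closed — the path is blocked at A7.
Path 6: A2 → A3 → A4 → A5
  A4 is a chain here and A4 is conditioned on, so the path is blocked at A4.
Since every path is blocked, d-separation holds.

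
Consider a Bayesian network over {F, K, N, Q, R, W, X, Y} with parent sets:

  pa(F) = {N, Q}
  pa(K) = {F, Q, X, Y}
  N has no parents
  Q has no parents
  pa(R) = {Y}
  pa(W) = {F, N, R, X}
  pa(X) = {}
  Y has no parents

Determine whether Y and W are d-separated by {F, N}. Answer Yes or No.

There are 6 undirected paths between Y and W; checking each against the conditioning set {F, N}:
Path 1: Y → R → W
  R is a chain and R is not conditioned on — no node blocks this path, so it is active.
Path 2: Y → K ← F ← N → W
  K is a collider here and neither K nor any of its descendants is conditioned on, so the collider stays closed — the path is blocked at K.
Path 3: Y → K ← F → W
  K is a collider here and neither K nor any of its descendants is conditioned on, so the collider stays closed — the path is blocked at K.
Path 4: Y → K ← Q → F ← N → W
  K is a collider here and neither K nor any of its descendants is conditioned on, so the collider stays closed — the path is blocked at K.
Path 5: Y → K ← Q → F → W
  K is a collider here and neither K nor any of its descendants is conditioned on, so the collider stays closed — the path is blocked at K.
Path 6: Y → K ← X → W
  K is a collider here and neither K nor any of its descendants is conditioned on, so the collider stays closed — the path is blocked at K.
At least one path is unblocked, so d-separation fails.

No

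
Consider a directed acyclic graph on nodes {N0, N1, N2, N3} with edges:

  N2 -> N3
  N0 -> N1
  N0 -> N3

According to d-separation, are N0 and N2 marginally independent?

There is one path between N0 and N2:
  1. N0 → N3 ← N2 — N3:collider[blocks] ⇒ blocked
Every path is blocked, so N0 and N2 are d-separated given ∅.

Yes — N0 and N2 are d-separated given ∅.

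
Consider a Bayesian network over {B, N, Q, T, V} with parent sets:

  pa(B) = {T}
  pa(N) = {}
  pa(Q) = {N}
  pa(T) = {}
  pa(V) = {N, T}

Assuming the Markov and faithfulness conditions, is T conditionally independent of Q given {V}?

The only undirected path from T to Q is:
Path 1: T → V ← N → Q
  V is a collider and V is conditioned on, which opens it; N is a fork and N is not conditioned on — no node blocks this path, so it is active.
Because an active path exists, T and Q are not d-separated.

No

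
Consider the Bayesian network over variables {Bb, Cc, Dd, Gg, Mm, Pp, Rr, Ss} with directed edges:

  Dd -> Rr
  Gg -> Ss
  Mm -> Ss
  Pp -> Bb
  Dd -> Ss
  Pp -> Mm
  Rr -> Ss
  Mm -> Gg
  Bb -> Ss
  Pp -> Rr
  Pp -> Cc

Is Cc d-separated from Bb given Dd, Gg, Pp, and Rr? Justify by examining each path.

There are 5 undirected paths between Cc and Bb; checking each against the conditioning set {Dd, Gg, Pp, Rr}:
Path 1: Cc ← Pp → Rr → Ss ← Bb
  Pp is a fork here and Pp is conditioned on, so the path is blocked at Pp.
Path 2: Cc ← Pp → Rr ← Dd → Ss ← Bb
  Pp is a fork here and Pp is conditioned on, so the path is blocked at Pp.
Path 3: Cc ← Pp → Bb
  Pp is a fork here and Pp is conditioned on, so the path is blocked at Pp.
Path 4: Cc ← Pp → Mm → Gg → Ss ← Bb
  Pp is a fork here and Pp is conditioned on, so the path is blocked at Pp.
Path 5: Cc ← Pp → Mm → Ss ← Bb
  Pp is a fork here and Pp is conditioned on, so the path is blocked at Pp.
Every path is blocked, so Cc and Bb are d-separated given {Dd, Gg, Pp, Rr}.

Yes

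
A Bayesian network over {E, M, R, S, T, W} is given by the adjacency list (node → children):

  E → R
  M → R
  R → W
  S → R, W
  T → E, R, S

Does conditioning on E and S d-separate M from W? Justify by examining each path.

No — M and W are not d-separated given {E, S}.

Enumerating the 4 paths from M to W and testing each for blocking by {E, S}:
Path 1: M → R → W
  R is a chain and R is not conditioned on — no node blocks this path, so it is active.
Path 2: M → R ← T → S → W
  R is a collider here and neither R nor any of its descendants is conditioned on, so the collider stays closed — the path is blocked at R.
Path 3: M → R ← S → W
  R is a collider here and neither R nor any of its descendants is conditioned on, so the collider stays closed — the path is blocked at R.
Path 4: M → R ← E ← T → S → W
  R is a collider here and neither R nor any of its descendants is conditioned on, so the collider stays closed — the path is blocked at R.
Because an active path exists, M and W are not d-separated.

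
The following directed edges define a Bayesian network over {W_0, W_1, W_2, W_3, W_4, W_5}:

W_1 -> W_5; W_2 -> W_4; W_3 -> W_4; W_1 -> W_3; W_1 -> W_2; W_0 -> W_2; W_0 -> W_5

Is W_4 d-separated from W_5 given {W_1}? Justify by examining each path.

4 paths connect W_4 and W_5; each must be blocked for d-separation to hold:
Path 1: W_4 ← W_3 ← W_1 → W_5
  W_1 is a fork here and W_1 is conditioned on, so the path is blocked at W_1.
Path 2: W_4 ← W_3 ← W_1 → W_2 ← W_0 → W_5
  W_1 is a fork here and W_1 is conditioned on, so the path is blocked at W_1.
Path 3: W_4 ← W_2 ← W_0 → W_5
  W_2 is a chain and W_2 is not conditioned on; W_0 is a fork and W_0 is not conditioned on — no node blocks this path, so it is active.
Path 4: W_4 ← W_2 ← W_1 → W_5
  W_1 is a fork here and W_1 is conditioned on, so the path is blocked at W_1.
At least one path is unblocked, so d-separation fails.

No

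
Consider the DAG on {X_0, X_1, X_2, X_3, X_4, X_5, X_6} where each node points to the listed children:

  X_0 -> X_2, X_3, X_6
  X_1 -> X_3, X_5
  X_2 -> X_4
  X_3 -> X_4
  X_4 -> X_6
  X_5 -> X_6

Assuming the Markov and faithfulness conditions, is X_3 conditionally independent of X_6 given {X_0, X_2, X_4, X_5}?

Yes

We examine all 5 paths between X_3 and X_6:
Path 1: X_3 ← X_1 → X_5 → X_6
  X_5 is a chain here and X_5 is conditioned on, so the path is blocked at X_5.
Path 2: X_3 → X_4 → X_6
  X_4 is a chain here and X_4 is conditioned on, so the path is blocked at X_4.
Path 3: X_3 → X_4 ← X_2 ← X_0 → X_6
  X_2 is a chain here and X_2 is conditioned on, so the path is blocked at X_2.
Path 4: X_3 ← X_0 → X_6
  X_0 is a fork here and X_0 is conditioned on, so the path is blocked at X_0.
Path 5: X_3 ← X_0 → X_2 → X_4 → X_6
  X_0 is a fork here and X_0 is conditioned on, so the path is blocked at X_0.
All paths are blocked; X_3 ⊥ X_6 | {X_0, X_2, X_4, X_5} holds.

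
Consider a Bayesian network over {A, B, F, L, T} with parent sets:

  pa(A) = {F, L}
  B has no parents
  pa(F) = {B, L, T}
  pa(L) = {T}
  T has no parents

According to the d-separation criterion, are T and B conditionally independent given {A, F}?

No

Enumerating the 3 paths from T to B and testing each for blocking by {A, F}:
Path 1: T → L → A ← F ← B
  F is a chain here and F is conditioned on, so the path is blocked at F.
Path 2: T → L → F ← B
  L is a chain and L is not conditioned on; F is a collider and F is conditioned on, which opens it — no node blocks this path, so it is active.
Path 3: T → F ← B
  F is a collider and F is conditioned on, which opens it — no node blocks this path, so it is active.
Since the path T → L → F ← B is active, T and B are not d-separated given {A, F}.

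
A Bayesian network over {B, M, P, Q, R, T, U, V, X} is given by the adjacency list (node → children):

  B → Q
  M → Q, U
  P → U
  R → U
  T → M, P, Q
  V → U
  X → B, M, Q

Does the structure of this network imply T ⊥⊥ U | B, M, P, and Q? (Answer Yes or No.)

Enumerating the 5 paths from T to U and testing each for blocking by {B, M, P, Q}:
  1. T → M → U — M:chain[blocks] ⇒ blocked
  2. T → Q ← M → U — Q:collider[open]; M:fork[blocks] ⇒ blocked
  3. T → Q ← B ← X → M → U — Q:collider[open]; B:chain[blocks]; X:fork[open]; M:chain[blocks] ⇒ blocked
  4. T → Q ← X → M → U — Q:collider[open]; X:fork[open]; M:chain[blocks] ⇒ blocked
  5. T → P → U — P:chain[blocks] ⇒ blocked
All paths are blocked; T ⊥ U | {B, M, P, Q} holds.

Yes — T and U are d-separated given {B, M, P, Q}.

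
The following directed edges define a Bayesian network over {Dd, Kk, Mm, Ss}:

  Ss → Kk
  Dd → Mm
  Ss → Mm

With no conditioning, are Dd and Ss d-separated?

Yes — Dd and Ss are d-separated given ∅.

The only undirected path from Dd to Ss is:
Path 1: Dd → Mm ← Ss
  Mm is a collider here and neither Mm nor any of its descendants is conditioned on, so the collider stays closed — the path is blocked at Mm.
All paths are blocked; Dd ⊥ Ss | ∅ holds.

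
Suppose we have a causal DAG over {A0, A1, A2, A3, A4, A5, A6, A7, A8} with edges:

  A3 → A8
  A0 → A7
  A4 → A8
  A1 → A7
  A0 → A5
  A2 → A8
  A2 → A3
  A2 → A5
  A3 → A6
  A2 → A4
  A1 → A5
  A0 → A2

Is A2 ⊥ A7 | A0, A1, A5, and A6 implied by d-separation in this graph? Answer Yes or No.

Yes

Enumerating the 4 paths from A2 to A7 and testing each for blocking by {A0, A1, A5, A6}:
Path 1: A2 ← A0 → A7
  A0 is a fork here and A0 is conditioned on, so the path is blocked at A0.
Path 2: A2 ← A0 → A5 ← A1 → A7
  A0 is a fork here and A0 is conditioned on, so the path is blocked at A0.
Path 3: A2 → A5 ← A1 → A7
  A1 is a fork here and A1 is conditioned on, so the path is blocked at A1.
Path 4: A2 → A5 ← A0 → A7
  A0 is a fork here and A0 is conditioned on, so the path is blocked at A0.
All paths are blocked; A2 ⊥ A7 | {A0, A1, A5, A6} holds.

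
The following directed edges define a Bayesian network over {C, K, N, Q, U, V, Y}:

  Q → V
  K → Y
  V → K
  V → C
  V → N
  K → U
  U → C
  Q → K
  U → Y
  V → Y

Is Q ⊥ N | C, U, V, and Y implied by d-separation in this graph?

Yes

There are 6 undirected paths between Q and N; checking each against the conditioning set {C, U, V, Y}:
Path 1: Q → V → N
  V is a chain here and V is conditioned on, so the path is blocked at V.
Path 2: Q → K ← V → N
  V is a fork here and V is conditioned on, so the path is blocked at V.
Path 3: Q → K → U → Y ← V → N
  U is a chain here and U is conditioned on, so the path is blocked at U.
Path 4: Q → K → U → C ← V → N
  U is a chain here and U is conditioned on, so the path is blocked at U.
Path 5: Q → K → Y ← V → N
  V is a fork here and V is conditioned on, so the path is blocked at V.
Path 6: Q → K → Y ← U → C ← V → N
  U is a fork here and U is conditioned on, so the path is blocked at U.
All paths are blocked; Q ⊥ N | {C, U, V, Y} holds.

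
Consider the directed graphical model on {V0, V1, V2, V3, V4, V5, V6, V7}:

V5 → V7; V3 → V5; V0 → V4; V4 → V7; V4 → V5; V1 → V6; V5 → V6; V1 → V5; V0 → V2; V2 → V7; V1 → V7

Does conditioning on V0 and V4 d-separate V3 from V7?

No

We examine all 5 paths between V3 and V7:
  1. V3 → V5 → V7 — V5:chain[open] ⇒ active
  2. V3 → V5 ← V1 → V7 — V5:collider[blocks]; V1:fork[open] ⇒ blocked
  3. V3 → V5 ← V4 ← V0 → V2 → V7 — V5:collider[blocks]; V4:chain[blocks]; V0:fork[blocks]; V2:chain[open] ⇒ blocked
  4. V3 → V5 ← V4 → V7 — V5:collider[blocks]; V4:fork[blocks] ⇒ blocked
  5. V3 → V5 → V6 ← V1 → V7 — V5:chain[open]; V6:collider[blocks]; V1:fork[open] ⇒ blocked
Since the path V3 → V5 → V7 is active, V3 and V7 are not d-separated given {V0, V4}.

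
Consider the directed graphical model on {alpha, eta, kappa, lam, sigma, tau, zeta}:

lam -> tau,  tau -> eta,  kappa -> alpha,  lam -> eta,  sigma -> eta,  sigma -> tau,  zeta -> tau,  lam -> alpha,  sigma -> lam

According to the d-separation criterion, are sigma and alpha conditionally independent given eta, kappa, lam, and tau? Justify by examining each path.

Enumerating the 5 paths from sigma to alpha and testing each for blocking by {eta, kappa, lam, tau}:
  1. sigma → tau ← lam → alpha — tau:collider[open]; lam:fork[blocks] ⇒ blocked
  2. sigma → tau → eta ← lam → alpha — tau:chain[blocks]; eta:collider[open]; lam:fork[blocks] ⇒ blocked
  3. sigma → lam → alpha — lam:chain[blocks] ⇒ blocked
  4. sigma → eta ← tau ← lam → alpha — eta:collider[open]; tau:chain[blocks]; lam:fork[blocks] ⇒ blocked
  5. sigma → eta ← lam → alpha — eta:collider[open]; lam:fork[blocks] ⇒ blocked
All paths are blocked; sigma ⊥ alpha | {eta, kappa, lam, tau} holds.

Yes — sigma and alpha are d-separated given {eta, kappa, lam, tau}.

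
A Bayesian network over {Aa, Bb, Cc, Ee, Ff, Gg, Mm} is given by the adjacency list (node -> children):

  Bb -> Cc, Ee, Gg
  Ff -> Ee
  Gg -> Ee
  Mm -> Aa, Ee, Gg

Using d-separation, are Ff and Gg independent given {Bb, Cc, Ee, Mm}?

3 paths connect Ff and Gg; each must be blocked for d-separation to hold:
Path 1: Ff → Ee ← Bb → Gg
  Bb is a fork here and Bb is conditioned on, so the path is blocked at Bb.
Path 2: Ff → Ee ← Gg
  Ee is a collider and Ee is conditioned on, which opens it — no node blocks this path, so it is active.
Path 3: Ff → Ee ← Mm → Gg
  Mm is a fork here and Mm is conditioned on, so the path is blocked at Mm.
Since the path Ff → Ee ← Gg is active, Ff and Gg are not d-separated given {Bb, Cc, Ee, Mm}.

No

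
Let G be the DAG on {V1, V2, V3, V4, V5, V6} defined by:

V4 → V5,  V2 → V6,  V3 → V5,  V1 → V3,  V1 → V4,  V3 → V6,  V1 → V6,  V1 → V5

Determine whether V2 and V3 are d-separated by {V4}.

Yes

4 paths connect V2 and V3; each must be blocked for d-separation to hold:
Path 1: V2 → V6 ← V1 → V4 → V5 ← V3
  V6 is a collider here and neither V6 nor any of its descendants is conditioned on, so the collider stays closed — the path is blocked at V6.
Path 2: V2 → V6 ← V1 → V5 ← V3
  V6 is a collider here and neither V6 nor any of its descendants is conditioned on, so the collider stays closed — the path is blocked at V6.
Path 3: V2 → V6 ← V1 → V3
  V6 is a collider here and neither V6 nor any of its descendants is conditioned on, so the collider stays closed — the path is blocked at V6.
Path 4: V2 → V6 ← V3
  V6 is a collider here and neither V6 nor any of its descendants is conditioned on, so the collider stays closed — the path is blocked at V6.
Since every path is blocked, d-separation holds.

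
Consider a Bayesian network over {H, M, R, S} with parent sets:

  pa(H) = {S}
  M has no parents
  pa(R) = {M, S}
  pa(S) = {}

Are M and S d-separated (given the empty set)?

The only undirected path from M to S is:
Path 1: M → R ← S
  R is a collider here and neither R nor any of its descendants is conditioned on, so the collider stays closed — the path is blocked at R.
Every path is blocked, so M and S are d-separated given ∅.

Yes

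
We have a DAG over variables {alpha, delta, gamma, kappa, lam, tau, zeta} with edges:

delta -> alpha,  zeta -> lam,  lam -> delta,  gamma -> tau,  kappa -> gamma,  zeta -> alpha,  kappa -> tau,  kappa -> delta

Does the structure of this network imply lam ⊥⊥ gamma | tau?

4 paths connect lam and gamma; each must be blocked for d-separation to hold:
Path 1: lam ← zeta → alpha ← delta ← kappa → gamma
  alpha is a collider here and neither alpha nor any of its descendants is conditioned on, so the collider stays closed — the path is blocked at alpha.
Path 2: lam ← zeta → alpha ← delta ← kappa → tau ← gamma
  alpha is a collider here and neither alpha nor any of its descendants is conditioned on, so the collider stays closed — the path is blocked at alpha.
Path 3: lam → delta ← kappa → gamma
  delta is a collider here and neither delta nor any of its descendants is conditioned on, so the collider stays closed — the path is blocked at delta.
Path 4: lam → delta ← kappa → tau ← gamma
  delta is a collider here and neither delta nor any of its descendants is conditioned on, so the collider stays closed — the path is blocked at delta.
All paths are blocked; lam ⊥ gamma | {tau} holds.

Yes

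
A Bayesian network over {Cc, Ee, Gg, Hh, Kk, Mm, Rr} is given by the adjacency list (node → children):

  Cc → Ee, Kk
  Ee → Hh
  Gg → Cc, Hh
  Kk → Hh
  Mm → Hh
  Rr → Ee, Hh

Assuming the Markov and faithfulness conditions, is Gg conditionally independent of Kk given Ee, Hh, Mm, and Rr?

We examine all 6 paths between Gg and Kk:
  1. Gg → Hh ← Rr → Ee ← Cc → Kk — Hh:collider[open]; Rr:fork[blocks]; Ee:collider[open]; Cc:fork[open] ⇒ blocked
  2. Gg → Hh ← Ee ← Cc → Kk — Hh:collider[open]; Ee:chain[blocks]; Cc:fork[open] ⇒ blocked
  3. Gg → Hh ← Kk — Hh:collider[open] ⇒ active
  4. Gg → Cc → Ee ← Rr → Hh ← Kk — Cc:chain[open]; Ee:collider[open]; Rr:fork[blocks]; Hh:collider[open] ⇒ blocked
  5. Gg → Cc → Ee → Hh ← Kk — Cc:chain[open]; Ee:chain[blocks]; Hh:collider[open] ⇒ blocked
  6. Gg → Cc → Kk — Cc:chain[open] ⇒ active
Because an active path exists, Gg and Kk are not d-separated.

No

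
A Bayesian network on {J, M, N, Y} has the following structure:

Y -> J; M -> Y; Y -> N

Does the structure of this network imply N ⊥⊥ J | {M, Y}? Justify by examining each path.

The only undirected path from N to J is:
  1. N ← Y → J — Y:fork[blocks] ⇒ blocked
All paths are blocked; N ⊥ J | {M, Y} holds.

Yes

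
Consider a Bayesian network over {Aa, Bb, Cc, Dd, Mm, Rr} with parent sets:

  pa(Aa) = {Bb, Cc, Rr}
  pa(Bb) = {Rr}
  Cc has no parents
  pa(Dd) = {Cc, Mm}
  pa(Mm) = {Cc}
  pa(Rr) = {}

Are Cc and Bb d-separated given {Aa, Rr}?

There are 2 undirected paths between Cc and Bb; checking each against the conditioning set {Aa, Rr}:
Path 1: Cc → Aa ← Bb
  Aa is a collider and Aa is conditioned on, which opens it — no node blocks this path, so it is active.
Path 2: Cc → Aa ← Rr → Bb
  Rr is a fork here and Rr is conditioned on, so the path is blocked at Rr.
At least one path is unblocked, so d-separation fails.

No — Cc and Bb are not d-separated given {Aa, Rr}.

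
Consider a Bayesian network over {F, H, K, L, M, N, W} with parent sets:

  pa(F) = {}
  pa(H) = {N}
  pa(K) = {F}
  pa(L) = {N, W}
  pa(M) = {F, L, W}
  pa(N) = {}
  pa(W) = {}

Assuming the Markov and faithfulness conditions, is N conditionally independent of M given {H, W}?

There are 2 undirected paths between N and M; checking each against the conditioning set {H, W}:
Path 1: N → L → M
  L is a chain and L is not conditioned on — no node blocks this path, so it is active.
Path 2: N → L ← W → M
  L is a collider here and neither L nor any of its descendants is conditioned on, so the collider stays closed — the path is blocked at L.
Because an active path exists, N and M are not d-separated.

No — N and M are not d-separated given {H, W}.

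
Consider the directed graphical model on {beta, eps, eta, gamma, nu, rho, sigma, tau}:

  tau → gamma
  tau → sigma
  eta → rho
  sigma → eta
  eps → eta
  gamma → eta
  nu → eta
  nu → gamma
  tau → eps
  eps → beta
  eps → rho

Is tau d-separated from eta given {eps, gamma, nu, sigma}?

Yes

Enumerating the 5 paths from tau to eta and testing each for blocking by {eps, gamma, nu, sigma}:
Path 1: tau → gamma ← nu → eta
  nu is a fork here and nu is conditioned on, so the path is blocked at nu.
Path 2: tau → gamma → eta
  gamma is a chain here and gamma is conditioned on, so the path is blocked at gamma.
Path 3: tau → eps → rho ← eta
  eps is a chain here and eps is conditioned on, so the path is blocked at eps.
Path 4: tau → eps → eta
  eps is a chain here and eps is conditioned on, so the path is blocked at eps.
Path 5: tau → sigma → eta
  sigma is a chain here and sigma is conditioned on, so the path is blocked at sigma.
All paths are blocked; tau ⊥ eta | {eps, gamma, nu, sigma} holds.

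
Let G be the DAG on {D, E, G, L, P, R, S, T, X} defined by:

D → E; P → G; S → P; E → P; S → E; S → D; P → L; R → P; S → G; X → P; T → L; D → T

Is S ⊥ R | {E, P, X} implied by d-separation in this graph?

No — S and R are not d-separated given {E, P, X}.

We examine all 6 paths between S and R:
Path 1: S → D → E → P ← R
  E is a chain here and E is conditioned on, so the path is blocked at E.
Path 2: S → D → T → L ← P ← R
  L is a collider here and neither L nor any of its descendants is conditioned on, so the collider stays closed — the path is blocked at L.
Path 3: S → G ← P ← R
  G is a collider here and neither G nor any of its descendants is conditioned on, so the collider stays closed — the path is blocked at G.
Path 4: S → E ← D → T → L ← P ← R
  L is a collider here and neither L nor any of its descendants is conditioned on, so the collider stays closed — the path is blocked at L.
Path 5: S → E → P ← R
  E is a chain here and E is conditioned on, so the path is blocked at E.
Path 6: S → P ← R
  P is a collider and P is conditioned on, which opens it — no node blocks this path, so it is active.
Because an active path exists, S and R are not d-separated.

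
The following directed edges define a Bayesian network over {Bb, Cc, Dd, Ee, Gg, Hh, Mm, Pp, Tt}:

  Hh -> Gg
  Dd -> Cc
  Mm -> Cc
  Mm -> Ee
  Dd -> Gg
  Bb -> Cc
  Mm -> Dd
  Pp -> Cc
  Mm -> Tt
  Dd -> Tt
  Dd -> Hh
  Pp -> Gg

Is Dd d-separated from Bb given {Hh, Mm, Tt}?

Yes — Dd and Bb are d-separated given {Hh, Mm, Tt}.

Enumerating the 5 paths from Dd to Bb and testing each for blocking by {Hh, Mm, Tt}:
Path 1: Dd ← Mm → Cc ← Bb
  Mm is a fork here and Mm is conditioned on, so the path is blocked at Mm.
Path 2: Dd → Tt ← Mm → Cc ← Bb
  Mm is a fork here and Mm is conditioned on, so the path is blocked at Mm.
Path 3: Dd → Hh → Gg ← Pp → Cc ← Bb
  Hh is a chain here and Hh is conditioned on, so the path is blocked at Hh.
Path 4: Dd → Cc ← Bb
  Cc is a collider here and neither Cc nor any of its descendants is conditioned on, so the collider stays closed — the path is blocked at Cc.
Path 5: Dd → Gg ← Pp → Cc ← Bb
  Gg is a collider here and neither Gg nor any of its descendants is conditioned on, so the collider stays closed — the path is blocked at Gg.
Since every path is blocked, d-separation holds.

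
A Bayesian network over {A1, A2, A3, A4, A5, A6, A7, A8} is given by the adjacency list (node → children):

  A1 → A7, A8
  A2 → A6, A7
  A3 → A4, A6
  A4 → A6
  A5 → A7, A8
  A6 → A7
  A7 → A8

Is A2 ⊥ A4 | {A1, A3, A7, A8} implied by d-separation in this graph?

No — A2 and A4 are not d-separated given {A1, A3, A7, A8}.

There are 4 undirected paths between A2 and A4; checking each against the conditioning set {A1, A3, A7, A8}:
Path 1: A2 → A7 ← A6 ← A4
  A7 is a collider and A7 is conditioned on, which opens it; A6 is a chain and A6 is not conditioned on — no node blocks this path, so it is active.
Path 2: A2 → A7 ← A6 ← A3 → A4
  A3 is a fork here and A3 is conditioned on, so the path is blocked at A3.
Path 3: A2 → A6 ← A4
  A6 is a collider and its descendant A8 is conditioned on, which opens it — no node blocks this path, so it is active.
Path 4: A2 → A6 ← A3 → A4
  A3 is a fork here and A3 is conditioned on, so the path is blocked at A3.
At least one path is unblocked, so d-separation fails.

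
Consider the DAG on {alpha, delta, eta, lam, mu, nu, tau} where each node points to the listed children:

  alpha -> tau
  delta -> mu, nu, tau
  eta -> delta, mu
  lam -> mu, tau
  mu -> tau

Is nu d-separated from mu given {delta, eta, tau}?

Yes — nu and mu are d-separated given {delta, eta, tau}.

There are 4 undirected paths between nu and mu; checking each against the conditioning set {delta, eta, tau}:
  1. nu ← delta → tau ← mu — delta:fork[blocks]; tau:collider[open] ⇒ blocked
  2. nu ← delta → tau ← lam → mu — delta:fork[blocks]; tau:collider[open]; lam:fork[open] ⇒ blocked
  3. nu ← delta ← eta → mu — delta:chain[blocks]; eta:fork[blocks] ⇒ blocked
  4. nu ← delta → mu — delta:fork[blocks] ⇒ blocked
Since every path is blocked, d-separation holds.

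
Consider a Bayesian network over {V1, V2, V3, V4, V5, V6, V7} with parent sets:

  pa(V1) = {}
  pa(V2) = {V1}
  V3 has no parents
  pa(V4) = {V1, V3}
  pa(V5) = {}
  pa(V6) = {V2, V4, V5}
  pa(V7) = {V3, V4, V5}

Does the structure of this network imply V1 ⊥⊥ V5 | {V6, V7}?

No

6 paths connect V1 and V5; each must be blocked for d-separation to hold:
Path 1: V1 → V2 → V6 ← V5
  V2 is a chain and V2 is not conditioned on; V6 is a collider and V6 is conditioned on, which opens it — no node blocks this path, so it is active.
Path 2: V1 → V2 → V6 ← V4 ← V3 → V7 ← V5
  V2 is a chain and V2 is not conditioned on; V6 is a collider and V6 is conditioned on, which opens it; V4 is a chain and V4 is not conditioned on; V3 is a fork and V3 is not conditioned on; V7 is a collider and V7 is conditioned on, which opens it — no node blocks this path, so it is active.
Path 3: V1 → V2 → V6 ← V4 → V7 ← V5
  V2 is a chain and V2 is not conditioned on; V6 is a collider and V6 is conditioned on, which opens it; V4 is a fork and V4 is not conditioned on; V7 is a collider and V7 is conditioned on, which opens it — no node blocks this path, so it is active.
Path 4: V1 → V4 → V6 ← V5
  V4 is a chain and V4 is not conditioned on; V6 is a collider and V6 is conditioned on, which opens it — no node blocks this path, so it is active.
Path 5: V1 → V4 ← V3 → V7 ← V5
  V4 is a collider and its descendant V6 is conditioned on, which opens it; V3 is a fork and V3 is not conditioned on; V7 is a collider and V7 is conditioned on, which opens it — no node blocks this path, so it is active.
Path 6: V1 → V4 → V7 ← V5
  V4 is a chain and V4 is not conditioned on; V7 is a collider and V7 is conditioned on, which opens it — no node blocks this path, so it is active.
Since the path V1 → V2 → V6 ← V5 is active, V1 and V5 are not d-separated given {V6, V7}.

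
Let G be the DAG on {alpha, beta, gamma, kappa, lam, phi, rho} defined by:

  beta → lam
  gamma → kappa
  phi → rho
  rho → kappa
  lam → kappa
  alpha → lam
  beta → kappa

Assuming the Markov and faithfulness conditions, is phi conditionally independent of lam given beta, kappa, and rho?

Yes — phi and lam are d-separated given {beta, kappa, rho}.

Enumerating the 2 paths from phi to lam and testing each for blocking by {beta, kappa, rho}:
Path 1: phi → rho → kappa ← lam
  rho is a chain here and rho is conditioned on, so the path is blocked at rho.
Path 2: phi → rho → kappa ← beta → lam
  rho is a chain here and rho is conditioned on, so the path is blocked at rho.
Since every path is blocked, d-separation holds.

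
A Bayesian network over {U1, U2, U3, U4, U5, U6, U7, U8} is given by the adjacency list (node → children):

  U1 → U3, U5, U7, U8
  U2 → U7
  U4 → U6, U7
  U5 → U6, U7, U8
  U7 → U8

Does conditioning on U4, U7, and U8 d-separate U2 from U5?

No — U2 and U5 are not d-separated given {U4, U7, U8}.

There are 6 undirected paths between U2 and U5; checking each against the conditioning set {U4, U7, U8}:
  1. U2 → U7 → U8 ← U5 — U7:chain[blocks]; U8:collider[open] ⇒ blocked
  2. U2 → U7 → U8 ← U1 → U5 — U7:chain[blocks]; U8:collider[open]; U1:fork[open] ⇒ blocked
  3. U2 → U7 ← U4 → U6 ← U5 — U7:collider[open]; U4:fork[blocks]; U6:collider[blocks] ⇒ blocked
  4. U2 → U7 ← U5 — U7:collider[open] ⇒ active
  5. U2 → U7 ← U1 → U8 ← U5 — U7:collider[open]; U1:fork[open]; U8:collider[open] ⇒ active
  6. U2 → U7 ← U1 → U5 — U7:collider[open]; U1:fork[open] ⇒ active
Since the path U2 → U7 ← U5 is active, U2 and U5 are not d-separated given {U4, U7, U8}.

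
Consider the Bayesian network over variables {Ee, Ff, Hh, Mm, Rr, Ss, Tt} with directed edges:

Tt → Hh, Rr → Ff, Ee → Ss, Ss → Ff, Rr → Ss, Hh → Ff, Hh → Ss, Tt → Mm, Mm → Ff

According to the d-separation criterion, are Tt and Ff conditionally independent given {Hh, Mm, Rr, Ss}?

Yes — Tt and Ff are d-separated given {Hh, Mm, Rr, Ss}.

There are 4 undirected paths between Tt and Ff; checking each against the conditioning set {Hh, Mm, Rr, Ss}:
  1. Tt → Hh → Ff — Hh:chain[blocks] ⇒ blocked
  2. Tt → Hh → Ss ← Rr → Ff — Hh:chain[blocks]; Ss:collider[open]; Rr:fork[blocks] ⇒ blocked
  3. Tt → Hh → Ss → Ff — Hh:chain[blocks]; Ss:chain[blocks] ⇒ blocked
  4. Tt → Mm → Ff — Mm:chain[blocks] ⇒ blocked
Every path is blocked, so Tt and Ff are d-separated given {Hh, Mm, Rr, Ss}.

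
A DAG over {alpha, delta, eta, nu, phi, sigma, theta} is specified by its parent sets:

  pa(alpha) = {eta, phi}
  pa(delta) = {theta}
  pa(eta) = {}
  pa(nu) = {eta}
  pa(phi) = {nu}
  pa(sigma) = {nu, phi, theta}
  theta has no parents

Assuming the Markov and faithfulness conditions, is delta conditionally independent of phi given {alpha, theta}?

There are 3 undirected paths between delta and phi; checking each against the conditioning set {alpha, theta}:
Path 1: delta ← theta → sigma ← phi
  theta is a fork here and theta is conditioned on, so the path is blocked at theta.
Path 2: delta ← theta → sigma ← nu → phi
  theta is a fork here and theta is conditioned on, so the path is blocked at theta.
Path 3: delta ← theta → sigma ← nu ← eta → alpha ← phi
  theta is a fork here and theta is conditioned on, so the path is blocked at theta.
All paths are blocked; delta ⊥ phi | {alpha, theta} holds.

Yes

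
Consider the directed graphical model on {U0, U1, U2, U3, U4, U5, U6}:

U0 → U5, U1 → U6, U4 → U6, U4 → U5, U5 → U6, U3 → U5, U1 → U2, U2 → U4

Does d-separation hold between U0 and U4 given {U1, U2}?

Yes

There are 3 undirected paths between U0 and U4; checking each against the conditioning set {U1, U2}:
Path 1: U0 → U5 ← U4
  U5 is a collider here and neither U5 nor any of its descendants is conditioned on, so the collider stays closed — the path is blocked at U5.
Path 2: U0 → U5 → U6 ← U4
  U6 is a collider here and neither U6 nor any of its descendants is conditioned on, so the collider stays closed — the path is blocked at U6.
Path 3: U0 → U5 → U6 ← U1 → U2 → U4
  U6 is a collider here and neither U6 nor any of its descendants is conditioned on, so the collider stays closed — the path is blocked at U6.
Every path is blocked, so U0 and U4 are d-separated given {U1, U2}.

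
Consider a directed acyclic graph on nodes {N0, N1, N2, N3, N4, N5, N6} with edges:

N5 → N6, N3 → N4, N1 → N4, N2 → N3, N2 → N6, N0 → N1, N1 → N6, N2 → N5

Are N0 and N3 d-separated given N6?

No

There are 3 undirected paths between N0 and N3; checking each against the conditioning set {N6}:
  1. N0 → N1 → N4 ← N3 — N1:chain[open]; N4:collider[blocks] ⇒ blocked
  2. N0 → N1 → N6 ← N5 ← N2 → N3 — N1:chain[open]; N6:collider[open]; N5:chain[open]; N2:fork[open] ⇒ active
  3. N0 → N1 → N6 ← N2 → N3 — N1:chain[open]; N6:collider[open]; N2:fork[open] ⇒ active
Because an active path exists, N0 and N3 are not d-separated.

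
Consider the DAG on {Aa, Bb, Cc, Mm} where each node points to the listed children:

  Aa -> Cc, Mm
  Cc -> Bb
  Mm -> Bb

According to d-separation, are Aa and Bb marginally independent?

2 paths connect Aa and Bb; each must be blocked for d-separation to hold:
Path 1: Aa → Mm → Bb
  Mm is a chain and Mm is not conditioned on — no node blocks this path, so it is active.
Path 2: Aa → Cc → Bb
  Cc is a chain and Cc is not conditioned on — no node blocks this path, so it is active.
At least one path is unblocked, so d-separation fails.

No — Aa and Bb are not d-separated given ∅.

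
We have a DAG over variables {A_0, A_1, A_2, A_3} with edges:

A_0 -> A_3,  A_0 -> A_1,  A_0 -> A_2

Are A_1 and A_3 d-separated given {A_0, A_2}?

Only one path connects A_1 and A_3:
Path 1: A_1 ← A_0 → A_3
  A_0 is a fork here and A_0 is conditioned on, so the path is blocked at A_0.
Every path is blocked, so A_1 and A_3 are d-separated given {A_0, A_2}.

Yes — A_1 and A_3 are d-separated given {A_0, A_2}.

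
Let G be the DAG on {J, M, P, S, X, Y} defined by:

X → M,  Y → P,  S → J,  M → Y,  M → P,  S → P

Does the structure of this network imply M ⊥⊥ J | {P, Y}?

No — M and J are not d-separated given {P, Y}.

We examine all 2 paths between M and J:
  1. M → Y → P ← S → J — Y:chain[blocks]; P:collider[open]; S:fork[open] ⇒ blocked
  2. M → P ← S → J — P:collider[open]; S:fork[open] ⇒ active
Because an active path exists, M and J are not d-separated.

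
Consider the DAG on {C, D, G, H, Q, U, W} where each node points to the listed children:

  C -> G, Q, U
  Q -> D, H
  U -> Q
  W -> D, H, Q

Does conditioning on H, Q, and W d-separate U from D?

Yes

We examine all 6 paths between U and D:
Path 1: U ← C → Q ← W → D
  W is a fork here and W is conditioned on, so the path is blocked at W.
Path 2: U ← C → Q → H ← W → D
  Q is a chain here and Q is conditioned on, so the path is blocked at Q.
Path 3: U ← C → Q → D
  Q is a chain here and Q is conditioned on, so the path is blocked at Q.
Path 4: U → Q ← W → D
  W is a fork here and W is conditioned on, so the path is blocked at W.
Path 5: U → Q → H ← W → D
  Q is a chain here and Q is conditioned on, so the path is blocked at Q.
Path 6: U → Q → D
  Q is a chain here and Q is conditioned on, so the path is blocked at Q.
Since every path is blocked, d-separation holds.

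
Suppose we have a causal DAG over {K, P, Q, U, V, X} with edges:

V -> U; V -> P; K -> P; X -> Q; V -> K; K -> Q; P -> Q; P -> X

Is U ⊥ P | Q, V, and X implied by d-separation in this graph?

Yes

Enumerating the 4 paths from U to P and testing each for blocking by {Q, V, X}:
  1. U ← V → P — V:fork[blocks] ⇒ blocked
  2. U ← V → K → P — V:fork[blocks]; K:chain[open] ⇒ blocked
  3. U ← V → K → Q ← P — V:fork[blocks]; K:chain[open]; Q:collider[open] ⇒ blocked
  4. U ← V → K → Q ← X ← P — V:fork[blocks]; K:chain[open]; Q:collider[open]; X:chain[blocks] ⇒ blocked
All paths are blocked; U ⊥ P | {Q, V, X} holds.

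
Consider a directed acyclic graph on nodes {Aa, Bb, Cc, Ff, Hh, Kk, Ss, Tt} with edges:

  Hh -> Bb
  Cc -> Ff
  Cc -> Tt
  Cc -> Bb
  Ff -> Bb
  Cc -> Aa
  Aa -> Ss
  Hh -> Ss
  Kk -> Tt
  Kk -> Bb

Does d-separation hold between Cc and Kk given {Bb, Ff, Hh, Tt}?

We examine all 4 paths between Cc and Kk:
  1. Cc → Bb ← Kk — Bb:collider[open] ⇒ active
  2. Cc → Aa → Ss ← Hh → Bb ← Kk — Aa:chain[open]; Ss:collider[blocks]; Hh:fork[blocks]; Bb:collider[open] ⇒ blocked
  3. Cc → Ff → Bb ← Kk — Ff:chain[blocks]; Bb:collider[open] ⇒ blocked
  4. Cc → Tt ← Kk — Tt:collider[open] ⇒ active
Because an active path exists, Cc and Kk are not d-separated.

No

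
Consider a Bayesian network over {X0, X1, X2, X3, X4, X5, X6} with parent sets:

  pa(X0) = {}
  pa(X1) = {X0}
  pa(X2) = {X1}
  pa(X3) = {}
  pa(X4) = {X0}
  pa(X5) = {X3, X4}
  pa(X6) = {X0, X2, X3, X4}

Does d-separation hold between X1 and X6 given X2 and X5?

There are 4 undirected paths between X1 and X6; checking each against the conditioning set {X2, X5}:
Path 1: X1 ← X0 → X6
  X0 is a fork and X0 is not conditioned on — no node blocks this path, so it is active.
Path 2: X1 ← X0 → X4 → X6
  X0 is a fork and X0 is not conditioned on; X4 is a chain and X4 is not conditioned on — no node blocks this path, so it is active.
Path 3: X1 ← X0 → X4 → X5 ← X3 → X6
  X0 is a fork and X0 is not conditioned on; X4 is a chain and X4 is not conditioned on; X5 is a collider and X5 is conditioned on, which opens it; X3 is a fork and X3 is not conditioned on — no node blocks this path, so it is active.
Path 4: X1 → X2 → X6
  X2 is a chain here and X2 is conditioned on, so the path is blocked at X2.
Because an active path exists, X1 and X6 are not d-separated.

No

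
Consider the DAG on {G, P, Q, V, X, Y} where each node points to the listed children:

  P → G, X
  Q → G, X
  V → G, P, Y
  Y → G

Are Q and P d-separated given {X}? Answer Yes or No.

We examine all 4 paths between Q and P:
  1. Q → G ← P — G:collider[blocks] ⇒ blocked
  2. Q → G ← Y ← V → P — G:collider[blocks]; Y:chain[open]; V:fork[open] ⇒ blocked
  3. Q → G ← V → P — G:collider[blocks]; V:fork[open] ⇒ blocked
  4. Q → X ← P — X:collider[open] ⇒ active
Because an active path exists, Q and P are not d-separated.

No — Q and P are not d-separated given {X}.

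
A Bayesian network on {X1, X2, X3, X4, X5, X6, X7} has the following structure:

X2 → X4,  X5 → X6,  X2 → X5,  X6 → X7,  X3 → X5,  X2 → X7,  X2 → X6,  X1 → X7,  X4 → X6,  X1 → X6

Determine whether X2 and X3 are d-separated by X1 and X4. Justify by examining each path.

5 paths connect X2 and X3; each must be blocked for d-separation to hold:
  1. X2 → X4 → X6 ← X5 ← X3 — X4:chain[blocks]; X6:collider[blocks]; X5:chain[open] ⇒ blocked
  2. X2 → X7 ← X1 → X6 ← X5 ← X3 — X7:collider[blocks]; X1:fork[blocks]; X6:collider[blocks]; X5:chain[open] ⇒ blocked
  3. X2 → X7 ← X6 ← X5 ← X3 — X7:collider[blocks]; X6:chain[open]; X5:chain[open] ⇒ blocked
  4. X2 → X6 ← X5 ← X3 — X6:collider[blocks]; X5:chain[open] ⇒ blocked
  5. X2 → X5 ← X3 — X5:collider[blocks] ⇒ blocked
Every path is blocked, so X2 and X3 are d-separated given {X1, X4}.

Yes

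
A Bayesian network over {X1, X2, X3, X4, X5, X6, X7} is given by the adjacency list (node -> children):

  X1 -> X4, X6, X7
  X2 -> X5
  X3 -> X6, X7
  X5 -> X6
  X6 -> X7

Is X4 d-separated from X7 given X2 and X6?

No — X4 and X7 are not d-separated given {X2, X6}.

There are 3 undirected paths between X4 and X7; checking each against the conditioning set {X2, X6}:
Path 1: X4 ← X1 → X7
  X1 is a fork and X1 is not conditioned on — no node blocks this path, so it is active.
Path 2: X4 ← X1 → X6 → X7
  X6 is a chain here and X6 is conditioned on, so the path is blocked at X6.
Path 3: X4 ← X1 → X6 ← X3 → X7
  X1 is a fork and X1 is not conditioned on; X6 is a collider and X6 is conditioned on, which opens it; X3 is a fork and X3 is not conditioned on — no node blocks this path, so it is active.
Because an active path exists, X4 and X7 are not d-separated.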